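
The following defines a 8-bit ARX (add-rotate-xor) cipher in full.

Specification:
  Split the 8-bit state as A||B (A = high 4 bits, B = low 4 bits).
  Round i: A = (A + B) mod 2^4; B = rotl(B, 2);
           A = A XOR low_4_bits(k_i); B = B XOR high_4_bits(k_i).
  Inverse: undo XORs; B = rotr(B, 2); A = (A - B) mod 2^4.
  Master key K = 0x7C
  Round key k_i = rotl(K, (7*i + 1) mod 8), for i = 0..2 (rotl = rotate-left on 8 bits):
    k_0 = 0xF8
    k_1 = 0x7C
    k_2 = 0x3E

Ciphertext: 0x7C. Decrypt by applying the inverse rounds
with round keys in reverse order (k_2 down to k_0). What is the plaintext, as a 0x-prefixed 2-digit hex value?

s_0 = ciphertext = 0x7C
s_1 = InvRound(s_0, k_2) = 0xAF
s_2 = InvRound(s_1, k_1) = 0x42
s_3 = InvRound(s_2, k_0) = 0x57

0x57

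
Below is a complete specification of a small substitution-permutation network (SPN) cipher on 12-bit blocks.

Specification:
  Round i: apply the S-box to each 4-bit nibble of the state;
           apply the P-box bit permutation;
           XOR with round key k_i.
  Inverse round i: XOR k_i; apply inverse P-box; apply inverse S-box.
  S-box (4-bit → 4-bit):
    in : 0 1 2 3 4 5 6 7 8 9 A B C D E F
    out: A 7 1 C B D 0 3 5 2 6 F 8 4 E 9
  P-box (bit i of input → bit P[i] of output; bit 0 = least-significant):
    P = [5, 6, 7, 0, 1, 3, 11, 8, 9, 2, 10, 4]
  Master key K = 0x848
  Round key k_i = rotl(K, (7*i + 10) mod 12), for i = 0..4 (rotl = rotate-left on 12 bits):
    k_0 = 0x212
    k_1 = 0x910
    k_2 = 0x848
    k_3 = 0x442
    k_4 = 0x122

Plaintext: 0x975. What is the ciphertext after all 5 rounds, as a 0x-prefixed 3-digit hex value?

0x68B

s_0 = plaintext = 0x975
s_1 = Round(s_0, k_0) = 0x2BD
s_2 = Round(s_1, k_1) = 0x29A
s_3 = Round(s_2, k_2) = 0xA80
s_4 = Round(s_3, k_3) = 0x805
s_5 = Round(s_4, k_4) = 0x68B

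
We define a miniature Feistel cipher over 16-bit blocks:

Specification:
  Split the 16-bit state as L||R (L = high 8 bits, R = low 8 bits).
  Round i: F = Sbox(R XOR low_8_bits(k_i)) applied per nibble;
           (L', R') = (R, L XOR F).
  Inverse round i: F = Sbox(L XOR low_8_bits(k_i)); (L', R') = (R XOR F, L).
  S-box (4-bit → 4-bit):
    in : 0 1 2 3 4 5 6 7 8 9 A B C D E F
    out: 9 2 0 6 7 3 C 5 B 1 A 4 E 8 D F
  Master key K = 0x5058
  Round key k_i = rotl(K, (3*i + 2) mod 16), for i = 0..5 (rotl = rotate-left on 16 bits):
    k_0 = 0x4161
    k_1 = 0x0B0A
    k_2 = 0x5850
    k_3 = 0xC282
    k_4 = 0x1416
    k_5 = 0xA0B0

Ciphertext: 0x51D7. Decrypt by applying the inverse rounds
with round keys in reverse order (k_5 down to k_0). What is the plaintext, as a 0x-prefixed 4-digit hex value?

0xF874

s_0 = ciphertext = 0x51D7
s_1 = InvRound(s_0, k_5) = 0x0551
s_2 = InvRound(s_1, k_4) = 0x7705
s_3 = InvRound(s_2, k_3) = 0xF677
s_4 = InvRound(s_3, k_2) = 0xDBF6
s_5 = InvRound(s_4, k_1) = 0x74DB
s_6 = InvRound(s_5, k_0) = 0xF874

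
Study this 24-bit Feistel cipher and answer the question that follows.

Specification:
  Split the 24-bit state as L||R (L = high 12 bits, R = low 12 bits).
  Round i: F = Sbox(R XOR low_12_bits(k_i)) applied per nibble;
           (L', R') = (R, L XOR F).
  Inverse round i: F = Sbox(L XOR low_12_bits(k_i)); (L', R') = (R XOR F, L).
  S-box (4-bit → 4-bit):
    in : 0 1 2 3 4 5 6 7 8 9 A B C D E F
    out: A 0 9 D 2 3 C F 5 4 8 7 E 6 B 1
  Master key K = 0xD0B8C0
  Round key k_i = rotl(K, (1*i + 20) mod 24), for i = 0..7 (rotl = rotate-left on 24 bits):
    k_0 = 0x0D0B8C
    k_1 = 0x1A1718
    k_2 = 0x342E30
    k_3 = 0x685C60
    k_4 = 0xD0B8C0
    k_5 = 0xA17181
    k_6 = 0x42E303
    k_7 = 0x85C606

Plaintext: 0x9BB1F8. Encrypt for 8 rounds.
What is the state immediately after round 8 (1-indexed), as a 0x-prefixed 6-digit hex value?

s_0 = plaintext = 0x9BB1F8
s_1 = Round(s_0, k_0) = 0x1F8149
s_2 = Round(s_1, k_1) = 0x149DC8
s_3 = Round(s_2, k_2) = 0xDC8C5C
s_4 = Round(s_3, k_3) = 0xC5C716
s_5 = Round(s_4, k_4) = 0x716D30
s_6 = Round(s_5, k_5) = 0xD30966
s_7 = Round(s_6, k_6) = 0x9665F3
s_8 = Round(s_7, k_7) = 0x5F3475

0x5F3475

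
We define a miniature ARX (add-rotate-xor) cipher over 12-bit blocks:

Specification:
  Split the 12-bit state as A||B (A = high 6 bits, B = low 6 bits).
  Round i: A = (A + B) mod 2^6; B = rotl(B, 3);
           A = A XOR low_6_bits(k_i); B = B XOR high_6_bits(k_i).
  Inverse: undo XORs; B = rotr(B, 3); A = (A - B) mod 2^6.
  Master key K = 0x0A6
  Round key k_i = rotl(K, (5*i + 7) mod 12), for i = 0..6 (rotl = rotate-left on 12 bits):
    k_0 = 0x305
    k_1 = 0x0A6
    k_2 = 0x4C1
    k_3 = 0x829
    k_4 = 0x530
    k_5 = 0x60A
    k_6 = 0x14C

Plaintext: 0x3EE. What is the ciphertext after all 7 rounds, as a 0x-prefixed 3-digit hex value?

0x5AC

s_0 = plaintext = 0x3EE
s_1 = Round(s_0, k_0) = 0xE39
s_2 = Round(s_1, k_1) = 0x5CD
s_3 = Round(s_2, k_2) = 0x97A
s_4 = Round(s_3, k_3) = 0xDB7
s_5 = Round(s_4, k_4) = 0x76A
s_6 = Round(s_5, k_5) = 0x34D
s_7 = Round(s_6, k_6) = 0x5AC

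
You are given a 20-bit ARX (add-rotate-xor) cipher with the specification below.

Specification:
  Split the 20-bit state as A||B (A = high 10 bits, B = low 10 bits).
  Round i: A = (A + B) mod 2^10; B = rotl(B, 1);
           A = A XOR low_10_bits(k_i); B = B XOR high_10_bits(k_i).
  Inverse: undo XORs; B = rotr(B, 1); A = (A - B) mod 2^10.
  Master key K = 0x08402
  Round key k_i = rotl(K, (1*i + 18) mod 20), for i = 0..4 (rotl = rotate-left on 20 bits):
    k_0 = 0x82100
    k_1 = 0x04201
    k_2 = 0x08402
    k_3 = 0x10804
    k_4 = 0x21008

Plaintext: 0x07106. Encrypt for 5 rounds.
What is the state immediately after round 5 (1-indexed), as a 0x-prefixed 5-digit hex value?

0xA8844

s_0 = plaintext = 0x07106
s_1 = Round(s_0, k_0) = 0x08804
s_2 = Round(s_1, k_1) = 0x89C18
s_3 = Round(s_2, k_2) = 0x8F411
s_4 = Round(s_3, k_3) = 0x92860
s_5 = Round(s_4, k_4) = 0xA8844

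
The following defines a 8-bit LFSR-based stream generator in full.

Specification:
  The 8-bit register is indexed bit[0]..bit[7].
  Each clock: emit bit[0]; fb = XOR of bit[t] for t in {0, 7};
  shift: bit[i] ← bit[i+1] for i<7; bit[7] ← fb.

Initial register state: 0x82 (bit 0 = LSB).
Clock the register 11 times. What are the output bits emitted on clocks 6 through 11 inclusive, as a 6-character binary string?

001100

reg_0 = 0x82
clock 1: out=0, reg = 0xC1
clock 2: out=1, reg = 0x60
clock 3: out=0, reg = 0x30
clock 4: out=0, reg = 0x18
clock 5: out=0, reg = 0x0C
clock 6: out=0, reg = 0x06
clock 7: out=0, reg = 0x03
clock 8: out=1, reg = 0x81
clock 9: out=1, reg = 0x40
clock 10: out=0, reg = 0x20
clock 11: out=0, reg = 0x10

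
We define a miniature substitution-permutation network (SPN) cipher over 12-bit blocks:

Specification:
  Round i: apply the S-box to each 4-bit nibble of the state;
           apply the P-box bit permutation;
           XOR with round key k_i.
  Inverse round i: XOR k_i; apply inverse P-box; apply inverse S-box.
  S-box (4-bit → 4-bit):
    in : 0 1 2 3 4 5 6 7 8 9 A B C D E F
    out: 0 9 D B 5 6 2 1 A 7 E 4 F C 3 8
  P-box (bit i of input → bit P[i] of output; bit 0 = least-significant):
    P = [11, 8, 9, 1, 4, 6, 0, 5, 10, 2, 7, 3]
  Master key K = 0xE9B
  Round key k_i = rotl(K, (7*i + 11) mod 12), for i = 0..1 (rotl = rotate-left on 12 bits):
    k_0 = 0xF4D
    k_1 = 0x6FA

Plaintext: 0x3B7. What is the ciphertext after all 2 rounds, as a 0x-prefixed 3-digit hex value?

0x2E7

s_0 = plaintext = 0x3B7
s_1 = Round(s_0, k_0) = 0x340
s_2 = Round(s_1, k_1) = 0x2E7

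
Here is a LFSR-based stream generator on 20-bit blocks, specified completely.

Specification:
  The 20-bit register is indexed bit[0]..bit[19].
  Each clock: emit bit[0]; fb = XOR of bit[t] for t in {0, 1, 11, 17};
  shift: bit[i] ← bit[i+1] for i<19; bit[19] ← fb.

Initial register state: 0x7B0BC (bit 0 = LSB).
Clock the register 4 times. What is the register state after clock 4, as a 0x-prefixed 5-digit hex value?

reg_0 = 0x7B0BC
clock 1: out=0, reg = 0xBD85E
clock 2: out=0, reg = 0xDEC2F
clock 3: out=1, reg = 0xEF617
clock 4: out=1, reg = 0xF7B0B

0xF7B0B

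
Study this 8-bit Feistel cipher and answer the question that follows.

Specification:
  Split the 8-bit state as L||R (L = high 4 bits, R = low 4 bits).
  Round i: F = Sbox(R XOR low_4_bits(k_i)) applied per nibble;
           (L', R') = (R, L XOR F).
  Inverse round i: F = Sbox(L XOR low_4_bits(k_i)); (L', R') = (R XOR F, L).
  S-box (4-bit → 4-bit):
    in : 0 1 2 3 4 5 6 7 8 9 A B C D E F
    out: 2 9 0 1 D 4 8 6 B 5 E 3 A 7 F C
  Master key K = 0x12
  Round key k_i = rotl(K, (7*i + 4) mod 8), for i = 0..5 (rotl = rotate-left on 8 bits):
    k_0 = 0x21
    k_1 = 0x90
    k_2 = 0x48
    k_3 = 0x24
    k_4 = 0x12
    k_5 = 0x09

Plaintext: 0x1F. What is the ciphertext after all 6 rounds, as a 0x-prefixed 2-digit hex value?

0x65

s_0 = plaintext = 0x1F
s_1 = Round(s_0, k_0) = 0xFE
s_2 = Round(s_1, k_1) = 0xE0
s_3 = Round(s_2, k_2) = 0x05
s_4 = Round(s_3, k_3) = 0x59
s_5 = Round(s_4, k_4) = 0x96
s_6 = Round(s_5, k_5) = 0x65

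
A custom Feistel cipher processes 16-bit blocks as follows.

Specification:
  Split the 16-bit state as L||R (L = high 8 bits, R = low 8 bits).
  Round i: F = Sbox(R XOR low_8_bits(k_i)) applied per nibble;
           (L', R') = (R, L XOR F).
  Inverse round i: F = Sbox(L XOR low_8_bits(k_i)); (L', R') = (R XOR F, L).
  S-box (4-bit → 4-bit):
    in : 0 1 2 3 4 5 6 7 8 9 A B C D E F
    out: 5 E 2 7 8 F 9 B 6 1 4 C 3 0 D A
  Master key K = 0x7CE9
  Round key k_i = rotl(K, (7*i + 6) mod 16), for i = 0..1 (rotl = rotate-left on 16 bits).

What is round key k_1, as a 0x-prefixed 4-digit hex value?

K = 0x7CE9
k_0 = rotl(K, (7*0+6) mod 16) = rotl(K, 6) = 0x3A5F
k_1 = rotl(K, (7*1+6) mod 16) = rotl(K, 13) = 0x2F9D

0x2F9D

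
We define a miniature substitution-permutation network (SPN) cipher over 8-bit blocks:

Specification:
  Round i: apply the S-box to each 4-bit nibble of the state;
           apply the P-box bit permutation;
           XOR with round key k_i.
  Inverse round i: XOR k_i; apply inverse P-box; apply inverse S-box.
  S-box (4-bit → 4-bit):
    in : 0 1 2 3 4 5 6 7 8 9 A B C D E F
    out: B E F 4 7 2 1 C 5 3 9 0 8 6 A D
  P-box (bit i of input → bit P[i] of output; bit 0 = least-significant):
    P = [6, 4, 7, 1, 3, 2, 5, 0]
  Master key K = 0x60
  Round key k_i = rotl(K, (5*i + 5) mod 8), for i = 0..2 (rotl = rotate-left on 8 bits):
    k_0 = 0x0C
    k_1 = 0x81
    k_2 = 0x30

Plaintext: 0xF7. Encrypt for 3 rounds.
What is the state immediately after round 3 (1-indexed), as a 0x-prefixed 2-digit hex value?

s_0 = plaintext = 0xF7
s_1 = Round(s_0, k_0) = 0xA7
s_2 = Round(s_1, k_1) = 0x0A
s_3 = Round(s_2, k_2) = 0x7F

0x7F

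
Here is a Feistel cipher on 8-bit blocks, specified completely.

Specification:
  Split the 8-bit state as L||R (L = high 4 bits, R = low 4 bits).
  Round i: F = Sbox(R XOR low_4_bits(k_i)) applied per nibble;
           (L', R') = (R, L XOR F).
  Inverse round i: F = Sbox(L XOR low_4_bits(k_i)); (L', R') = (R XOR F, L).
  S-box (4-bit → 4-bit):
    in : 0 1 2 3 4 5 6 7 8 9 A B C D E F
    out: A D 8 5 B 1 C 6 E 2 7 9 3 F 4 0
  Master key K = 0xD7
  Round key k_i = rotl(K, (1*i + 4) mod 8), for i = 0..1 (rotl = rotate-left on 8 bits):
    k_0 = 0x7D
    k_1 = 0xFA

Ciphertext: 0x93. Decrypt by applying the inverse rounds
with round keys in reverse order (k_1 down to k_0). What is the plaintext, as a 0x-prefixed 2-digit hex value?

0x06

s_0 = ciphertext = 0x93
s_1 = InvRound(s_0, k_1) = 0x69
s_2 = InvRound(s_1, k_0) = 0x06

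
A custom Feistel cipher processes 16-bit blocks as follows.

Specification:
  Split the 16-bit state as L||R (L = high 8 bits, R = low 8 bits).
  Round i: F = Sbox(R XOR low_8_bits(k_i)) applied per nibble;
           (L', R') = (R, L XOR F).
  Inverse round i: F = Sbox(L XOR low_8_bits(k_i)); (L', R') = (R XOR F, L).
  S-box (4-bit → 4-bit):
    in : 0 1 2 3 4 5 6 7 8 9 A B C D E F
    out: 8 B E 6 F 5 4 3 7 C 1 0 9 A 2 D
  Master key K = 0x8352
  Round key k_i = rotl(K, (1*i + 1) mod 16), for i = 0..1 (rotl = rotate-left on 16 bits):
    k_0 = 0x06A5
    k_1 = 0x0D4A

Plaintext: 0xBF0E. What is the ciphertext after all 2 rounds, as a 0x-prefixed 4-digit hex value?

0xAF2B

s_0 = plaintext = 0xBF0E
s_1 = Round(s_0, k_0) = 0x0EAF
s_2 = Round(s_1, k_1) = 0xAF2B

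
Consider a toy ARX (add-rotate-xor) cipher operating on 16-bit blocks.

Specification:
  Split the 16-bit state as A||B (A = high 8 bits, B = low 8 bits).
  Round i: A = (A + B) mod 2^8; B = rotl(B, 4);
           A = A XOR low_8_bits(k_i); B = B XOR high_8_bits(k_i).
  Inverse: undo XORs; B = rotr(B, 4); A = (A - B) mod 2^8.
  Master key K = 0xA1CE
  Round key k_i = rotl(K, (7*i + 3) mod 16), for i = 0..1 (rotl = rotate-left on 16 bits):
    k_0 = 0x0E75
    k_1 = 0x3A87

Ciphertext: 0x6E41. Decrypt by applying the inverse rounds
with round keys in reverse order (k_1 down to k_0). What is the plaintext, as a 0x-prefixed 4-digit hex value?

0xAC9B

s_0 = ciphertext = 0x6E41
s_1 = InvRound(s_0, k_1) = 0x32B7
s_2 = InvRound(s_1, k_0) = 0xAC9B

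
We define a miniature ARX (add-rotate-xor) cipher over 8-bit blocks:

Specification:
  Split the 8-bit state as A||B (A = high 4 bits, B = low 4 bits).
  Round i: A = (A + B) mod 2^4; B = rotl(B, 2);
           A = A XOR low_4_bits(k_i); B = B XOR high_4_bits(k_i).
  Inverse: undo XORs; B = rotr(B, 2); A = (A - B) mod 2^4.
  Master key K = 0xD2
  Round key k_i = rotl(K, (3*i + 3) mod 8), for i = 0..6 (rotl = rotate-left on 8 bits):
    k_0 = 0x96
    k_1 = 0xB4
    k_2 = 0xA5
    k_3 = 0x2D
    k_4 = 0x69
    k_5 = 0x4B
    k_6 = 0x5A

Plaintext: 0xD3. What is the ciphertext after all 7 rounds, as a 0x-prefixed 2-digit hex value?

0xEB

s_0 = plaintext = 0xD3
s_1 = Round(s_0, k_0) = 0x65
s_2 = Round(s_1, k_1) = 0xFE
s_3 = Round(s_2, k_2) = 0x81
s_4 = Round(s_3, k_3) = 0x46
s_5 = Round(s_4, k_4) = 0x3F
s_6 = Round(s_5, k_5) = 0x9B
s_7 = Round(s_6, k_6) = 0xEB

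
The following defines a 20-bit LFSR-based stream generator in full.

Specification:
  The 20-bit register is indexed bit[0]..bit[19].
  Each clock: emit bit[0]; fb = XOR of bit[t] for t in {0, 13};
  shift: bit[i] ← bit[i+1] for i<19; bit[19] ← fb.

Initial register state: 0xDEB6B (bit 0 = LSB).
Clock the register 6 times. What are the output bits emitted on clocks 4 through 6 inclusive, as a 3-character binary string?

reg_0 = 0xDEB6B
clock 1: out=1, reg = 0x6F5B5
clock 2: out=1, reg = 0x37ADA
clock 3: out=0, reg = 0x9BD6D
clock 4: out=1, reg = 0x4DEB6
clock 5: out=0, reg = 0x26F5B
clock 6: out=1, reg = 0x137AD

101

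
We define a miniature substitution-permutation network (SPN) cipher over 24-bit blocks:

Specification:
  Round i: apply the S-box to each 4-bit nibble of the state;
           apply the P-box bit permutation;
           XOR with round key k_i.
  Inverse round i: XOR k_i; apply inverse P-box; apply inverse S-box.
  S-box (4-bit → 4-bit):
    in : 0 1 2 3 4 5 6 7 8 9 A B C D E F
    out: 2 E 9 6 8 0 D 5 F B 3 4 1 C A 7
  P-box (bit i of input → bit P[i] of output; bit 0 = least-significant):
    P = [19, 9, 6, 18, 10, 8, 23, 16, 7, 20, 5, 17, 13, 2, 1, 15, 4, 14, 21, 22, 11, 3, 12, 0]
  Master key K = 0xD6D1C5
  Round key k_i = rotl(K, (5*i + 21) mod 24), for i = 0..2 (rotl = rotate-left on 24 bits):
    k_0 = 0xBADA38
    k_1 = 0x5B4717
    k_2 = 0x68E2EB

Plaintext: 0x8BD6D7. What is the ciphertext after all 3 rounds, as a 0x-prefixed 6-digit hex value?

s_0 = plaintext = 0x8BD6D7
s_1 = Round(s_0, k_0) = 0x1142D3
s_2 = Round(s_1, k_1) = 0xB895DE
s_3 = Round(s_2, k_2) = 0x8D10FF

0x8D10FF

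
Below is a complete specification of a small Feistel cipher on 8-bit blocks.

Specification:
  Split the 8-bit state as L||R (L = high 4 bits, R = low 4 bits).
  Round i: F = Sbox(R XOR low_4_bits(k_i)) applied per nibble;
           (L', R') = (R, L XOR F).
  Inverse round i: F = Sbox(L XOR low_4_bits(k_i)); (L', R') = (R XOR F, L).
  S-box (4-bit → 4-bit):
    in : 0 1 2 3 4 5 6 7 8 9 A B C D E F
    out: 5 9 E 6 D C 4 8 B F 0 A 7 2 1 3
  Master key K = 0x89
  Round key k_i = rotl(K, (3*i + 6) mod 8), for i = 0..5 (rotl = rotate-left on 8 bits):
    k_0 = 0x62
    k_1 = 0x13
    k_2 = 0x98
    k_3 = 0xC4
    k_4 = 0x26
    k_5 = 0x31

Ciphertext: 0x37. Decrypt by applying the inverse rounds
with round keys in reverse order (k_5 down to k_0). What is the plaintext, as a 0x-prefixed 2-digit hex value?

0xD9

s_0 = ciphertext = 0x37
s_1 = InvRound(s_0, k_5) = 0x93
s_2 = InvRound(s_1, k_4) = 0x09
s_3 = InvRound(s_2, k_3) = 0x40
s_4 = InvRound(s_3, k_2) = 0x74
s_5 = InvRound(s_4, k_1) = 0x97
s_6 = InvRound(s_5, k_0) = 0xD9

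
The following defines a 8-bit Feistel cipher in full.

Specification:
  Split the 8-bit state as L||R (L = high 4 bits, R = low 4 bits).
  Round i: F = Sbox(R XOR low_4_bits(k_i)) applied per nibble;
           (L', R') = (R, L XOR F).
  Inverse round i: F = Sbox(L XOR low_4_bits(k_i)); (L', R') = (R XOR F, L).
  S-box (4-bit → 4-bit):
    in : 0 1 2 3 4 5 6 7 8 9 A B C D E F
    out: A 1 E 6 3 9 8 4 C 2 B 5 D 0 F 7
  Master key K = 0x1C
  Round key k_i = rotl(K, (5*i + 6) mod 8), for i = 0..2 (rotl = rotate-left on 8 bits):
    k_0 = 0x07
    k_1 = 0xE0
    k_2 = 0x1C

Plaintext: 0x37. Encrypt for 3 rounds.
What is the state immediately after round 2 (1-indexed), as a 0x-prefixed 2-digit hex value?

0x95

s_0 = plaintext = 0x37
s_1 = Round(s_0, k_0) = 0x79
s_2 = Round(s_1, k_1) = 0x95
s_3 = Round(s_2, k_2) = 0x5B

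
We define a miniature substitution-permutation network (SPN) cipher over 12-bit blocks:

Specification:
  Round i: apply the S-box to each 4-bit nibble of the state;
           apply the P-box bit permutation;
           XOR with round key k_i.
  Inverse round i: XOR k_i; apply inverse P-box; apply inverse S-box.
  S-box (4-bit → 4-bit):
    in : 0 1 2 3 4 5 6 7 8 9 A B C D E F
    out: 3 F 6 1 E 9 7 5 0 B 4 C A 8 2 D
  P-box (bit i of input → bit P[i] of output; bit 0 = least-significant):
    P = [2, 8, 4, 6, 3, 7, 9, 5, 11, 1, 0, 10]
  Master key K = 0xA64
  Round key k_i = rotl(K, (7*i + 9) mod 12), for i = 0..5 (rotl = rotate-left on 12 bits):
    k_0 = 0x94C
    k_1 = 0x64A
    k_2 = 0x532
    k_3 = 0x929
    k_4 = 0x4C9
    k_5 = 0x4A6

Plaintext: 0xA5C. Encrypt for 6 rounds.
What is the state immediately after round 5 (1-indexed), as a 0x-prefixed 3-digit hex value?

s_0 = plaintext = 0xA5C
s_1 = Round(s_0, k_0) = 0x825
s_2 = Round(s_1, k_1) = 0x48E
s_3 = Round(s_2, k_2) = 0x031
s_4 = Round(s_3, k_3) = 0x077
s_5 = Round(s_4, k_4) = 0xED7
s_6 = Round(s_5, k_5) = 0x490

0xED7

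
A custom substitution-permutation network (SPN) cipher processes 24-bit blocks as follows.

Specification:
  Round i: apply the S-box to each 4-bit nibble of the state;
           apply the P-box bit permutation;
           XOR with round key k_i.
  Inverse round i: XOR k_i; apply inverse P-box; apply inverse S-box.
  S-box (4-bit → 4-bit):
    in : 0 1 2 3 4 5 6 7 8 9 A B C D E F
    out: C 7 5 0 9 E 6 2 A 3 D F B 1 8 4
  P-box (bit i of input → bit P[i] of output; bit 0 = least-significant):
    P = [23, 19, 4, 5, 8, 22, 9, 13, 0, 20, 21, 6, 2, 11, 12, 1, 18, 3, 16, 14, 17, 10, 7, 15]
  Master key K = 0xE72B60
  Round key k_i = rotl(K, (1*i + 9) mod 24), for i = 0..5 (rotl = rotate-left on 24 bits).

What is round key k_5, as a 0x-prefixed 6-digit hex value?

0xD839CA

K = 0xE72B60
k_0 = rotl(K, (1*0+9) mod 24) = rotl(K, 9) = 0x56C1CE
k_1 = rotl(K, (1*1+9) mod 24) = rotl(K, 10) = 0xAD839C
k_2 = rotl(K, (1*2+9) mod 24) = rotl(K, 11) = 0x5B0739
k_3 = rotl(K, (1*3+9) mod 24) = rotl(K, 12) = 0xB60E72
k_4 = rotl(K, (1*4+9) mod 24) = rotl(K, 13) = 0x6C1CE5
k_5 = rotl(K, (1*5+9) mod 24) = rotl(K, 14) = 0xD839CA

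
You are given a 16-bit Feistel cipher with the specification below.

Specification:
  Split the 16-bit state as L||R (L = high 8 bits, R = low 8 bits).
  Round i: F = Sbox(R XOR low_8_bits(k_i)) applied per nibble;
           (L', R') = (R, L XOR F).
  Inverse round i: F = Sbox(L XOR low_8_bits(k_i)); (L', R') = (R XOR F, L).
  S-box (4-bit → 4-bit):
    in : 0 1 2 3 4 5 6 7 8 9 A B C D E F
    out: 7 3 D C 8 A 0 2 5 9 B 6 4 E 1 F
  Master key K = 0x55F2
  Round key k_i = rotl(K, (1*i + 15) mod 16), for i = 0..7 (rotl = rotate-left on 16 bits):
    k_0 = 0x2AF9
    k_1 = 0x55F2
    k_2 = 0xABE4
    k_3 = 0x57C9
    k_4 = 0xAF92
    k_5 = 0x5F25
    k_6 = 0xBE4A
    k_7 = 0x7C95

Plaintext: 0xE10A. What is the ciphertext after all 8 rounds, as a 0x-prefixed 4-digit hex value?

s_0 = plaintext = 0xE10A
s_1 = Round(s_0, k_0) = 0x0A1D
s_2 = Round(s_1, k_1) = 0x1D15
s_3 = Round(s_2, k_2) = 0x15EE
s_4 = Round(s_3, k_3) = 0xEEC7
s_5 = Round(s_4, k_4) = 0xC744
s_6 = Round(s_5, k_5) = 0x44C4
s_7 = Round(s_6, k_6) = 0xC415
s_8 = Round(s_7, k_7) = 0x1593

0x1593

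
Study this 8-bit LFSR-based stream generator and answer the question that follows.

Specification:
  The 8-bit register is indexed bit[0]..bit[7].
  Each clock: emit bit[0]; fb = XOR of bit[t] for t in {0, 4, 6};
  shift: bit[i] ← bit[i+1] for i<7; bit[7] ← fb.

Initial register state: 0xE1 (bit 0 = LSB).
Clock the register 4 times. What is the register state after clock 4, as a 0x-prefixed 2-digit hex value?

reg_0 = 0xE1
clock 1: out=1, reg = 0x70
clock 2: out=0, reg = 0x38
clock 3: out=0, reg = 0x9C
clock 4: out=0, reg = 0xCE

0xCE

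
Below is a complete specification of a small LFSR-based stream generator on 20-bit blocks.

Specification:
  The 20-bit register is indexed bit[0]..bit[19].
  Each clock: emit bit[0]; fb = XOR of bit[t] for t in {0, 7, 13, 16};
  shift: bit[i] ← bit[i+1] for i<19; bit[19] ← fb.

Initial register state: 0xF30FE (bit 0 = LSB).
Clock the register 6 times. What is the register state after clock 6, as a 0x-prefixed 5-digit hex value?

0xE7CC3

reg_0 = 0xF30FE
clock 1: out=0, reg = 0xF987F
clock 2: out=1, reg = 0x7CC3F
clock 3: out=1, reg = 0x3E61F
clock 4: out=1, reg = 0x9F30F
clock 5: out=1, reg = 0xCF987
clock 6: out=1, reg = 0xE7CC3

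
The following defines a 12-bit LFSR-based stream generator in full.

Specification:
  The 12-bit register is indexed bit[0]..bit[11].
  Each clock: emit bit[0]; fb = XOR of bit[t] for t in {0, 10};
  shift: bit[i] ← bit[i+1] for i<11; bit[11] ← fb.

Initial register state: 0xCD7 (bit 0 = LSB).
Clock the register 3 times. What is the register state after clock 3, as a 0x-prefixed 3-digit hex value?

0x99A

reg_0 = 0xCD7
clock 1: out=1, reg = 0x66B
clock 2: out=1, reg = 0x335
clock 3: out=1, reg = 0x99A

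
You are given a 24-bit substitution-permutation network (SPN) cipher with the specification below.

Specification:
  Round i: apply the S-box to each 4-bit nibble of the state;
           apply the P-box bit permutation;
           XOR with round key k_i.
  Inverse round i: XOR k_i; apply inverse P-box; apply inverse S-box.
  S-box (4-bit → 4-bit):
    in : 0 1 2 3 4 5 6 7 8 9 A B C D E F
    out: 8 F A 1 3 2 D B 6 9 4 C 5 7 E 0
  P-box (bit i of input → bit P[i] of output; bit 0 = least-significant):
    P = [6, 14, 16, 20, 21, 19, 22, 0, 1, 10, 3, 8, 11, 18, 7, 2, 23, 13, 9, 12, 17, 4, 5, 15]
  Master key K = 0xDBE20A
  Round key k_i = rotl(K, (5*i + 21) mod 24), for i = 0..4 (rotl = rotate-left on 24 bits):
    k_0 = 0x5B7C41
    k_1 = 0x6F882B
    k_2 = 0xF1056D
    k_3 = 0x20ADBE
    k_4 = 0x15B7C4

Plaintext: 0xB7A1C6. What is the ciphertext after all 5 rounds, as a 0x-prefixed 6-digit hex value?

0x362625

s_0 = plaintext = 0xB7A1C6
s_1 = Round(s_0, k_0) = 0xAAC9AB
s_2 = Round(s_1, k_1) = 0x3E8389
s_3 = Round(s_2, k_2) = 0xAF37AF
s_4 = Round(s_3, k_3) = 0x60A09C
s_5 = Round(s_4, k_4) = 0x362625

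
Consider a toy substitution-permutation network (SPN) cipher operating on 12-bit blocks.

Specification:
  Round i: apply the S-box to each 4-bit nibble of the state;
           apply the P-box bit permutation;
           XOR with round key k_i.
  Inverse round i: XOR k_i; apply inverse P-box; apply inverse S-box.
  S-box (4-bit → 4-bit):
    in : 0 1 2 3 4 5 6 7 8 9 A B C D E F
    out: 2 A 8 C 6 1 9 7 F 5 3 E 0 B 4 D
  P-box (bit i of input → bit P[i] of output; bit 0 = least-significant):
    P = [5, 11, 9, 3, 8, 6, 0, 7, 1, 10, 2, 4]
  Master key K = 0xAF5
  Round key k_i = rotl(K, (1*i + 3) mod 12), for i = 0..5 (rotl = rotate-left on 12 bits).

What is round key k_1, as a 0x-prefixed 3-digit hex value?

K = 0xAF5
k_0 = rotl(K, (1*0+3) mod 12) = rotl(K, 3) = 0x7AD
k_1 = rotl(K, (1*1+3) mod 12) = rotl(K, 4) = 0xF5A

0xF5A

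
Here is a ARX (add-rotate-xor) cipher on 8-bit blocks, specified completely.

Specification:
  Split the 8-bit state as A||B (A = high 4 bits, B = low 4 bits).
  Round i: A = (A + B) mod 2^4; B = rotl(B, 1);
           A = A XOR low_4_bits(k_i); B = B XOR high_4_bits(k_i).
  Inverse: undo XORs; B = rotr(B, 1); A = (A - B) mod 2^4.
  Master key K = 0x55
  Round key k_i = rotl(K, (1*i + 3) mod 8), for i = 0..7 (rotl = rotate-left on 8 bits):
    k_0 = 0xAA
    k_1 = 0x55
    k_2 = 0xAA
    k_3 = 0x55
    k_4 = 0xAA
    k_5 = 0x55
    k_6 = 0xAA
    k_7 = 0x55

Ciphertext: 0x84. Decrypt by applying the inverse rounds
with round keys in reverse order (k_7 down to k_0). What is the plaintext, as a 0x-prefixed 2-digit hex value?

s_0 = ciphertext = 0x84
s_1 = InvRound(s_0, k_7) = 0x58
s_2 = InvRound(s_1, k_6) = 0xE1
s_3 = InvRound(s_2, k_5) = 0x92
s_4 = InvRound(s_3, k_4) = 0xF4
s_5 = InvRound(s_4, k_3) = 0x28
s_6 = InvRound(s_5, k_2) = 0x71
s_7 = InvRound(s_6, k_1) = 0x02
s_8 = InvRound(s_7, k_0) = 0x64

0x64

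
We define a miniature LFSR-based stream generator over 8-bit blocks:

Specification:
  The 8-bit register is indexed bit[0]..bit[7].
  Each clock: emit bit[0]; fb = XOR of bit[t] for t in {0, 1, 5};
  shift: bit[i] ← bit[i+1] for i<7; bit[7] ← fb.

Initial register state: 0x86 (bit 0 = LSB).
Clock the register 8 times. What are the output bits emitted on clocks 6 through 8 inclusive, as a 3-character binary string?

reg_0 = 0x86
clock 1: out=0, reg = 0xC3
clock 2: out=1, reg = 0x61
clock 3: out=1, reg = 0x30
clock 4: out=0, reg = 0x98
clock 5: out=0, reg = 0x4C
clock 6: out=0, reg = 0x26
clock 7: out=0, reg = 0x13
clock 8: out=1, reg = 0x09

001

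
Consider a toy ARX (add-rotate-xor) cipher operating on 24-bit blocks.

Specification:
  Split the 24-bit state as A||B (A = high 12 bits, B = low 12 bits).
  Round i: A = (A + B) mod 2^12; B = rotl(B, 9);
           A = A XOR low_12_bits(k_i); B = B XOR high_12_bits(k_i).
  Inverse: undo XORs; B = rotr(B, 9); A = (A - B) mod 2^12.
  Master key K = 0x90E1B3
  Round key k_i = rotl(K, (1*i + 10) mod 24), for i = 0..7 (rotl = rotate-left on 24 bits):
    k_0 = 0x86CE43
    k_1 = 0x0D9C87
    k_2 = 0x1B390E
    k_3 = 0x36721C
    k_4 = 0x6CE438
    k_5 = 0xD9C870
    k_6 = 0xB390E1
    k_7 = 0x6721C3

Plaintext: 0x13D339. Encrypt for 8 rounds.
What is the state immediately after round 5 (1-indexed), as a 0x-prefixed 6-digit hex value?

s_0 = plaintext = 0x13D339
s_1 = Round(s_0, k_0) = 0xA35A0B
s_2 = Round(s_1, k_1) = 0x8C7798
s_3 = Round(s_2, k_2) = 0x951140
s_4 = Round(s_3, k_3) = 0x88D34F
s_5 = Round(s_4, k_4) = 0xFE48A7
s_6 = Round(s_5, k_5) = 0x0FB288
s_7 = Round(s_6, k_6) = 0x362B68
s_8 = Round(s_7, k_7) = 0xF0971F

0xFE48A7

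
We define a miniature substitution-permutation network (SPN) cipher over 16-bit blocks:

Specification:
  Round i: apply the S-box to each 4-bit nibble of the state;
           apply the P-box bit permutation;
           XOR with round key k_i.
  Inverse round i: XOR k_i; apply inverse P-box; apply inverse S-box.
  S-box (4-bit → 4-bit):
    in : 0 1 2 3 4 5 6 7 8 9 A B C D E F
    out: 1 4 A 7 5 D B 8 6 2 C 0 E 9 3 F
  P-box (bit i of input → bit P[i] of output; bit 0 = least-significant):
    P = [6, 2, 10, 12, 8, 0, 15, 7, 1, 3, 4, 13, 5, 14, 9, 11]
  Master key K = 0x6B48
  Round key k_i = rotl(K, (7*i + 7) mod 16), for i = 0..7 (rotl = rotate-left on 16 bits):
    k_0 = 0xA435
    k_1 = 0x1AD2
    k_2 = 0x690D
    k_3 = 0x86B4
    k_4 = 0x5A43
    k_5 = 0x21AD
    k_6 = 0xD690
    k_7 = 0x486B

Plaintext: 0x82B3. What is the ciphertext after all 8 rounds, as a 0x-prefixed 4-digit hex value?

0xDBE4

s_0 = plaintext = 0x82B3
s_1 = Round(s_0, k_0) = 0xC279
s_2 = Round(s_1, k_1) = 0x705E
s_3 = Round(s_2, k_2) = 0xE0CB
s_4 = Round(s_3, k_3) = 0x4617
s_5 = Round(s_4, k_4) = 0xE869
s_6 = Round(s_5, k_5) = 0x6010
s_7 = Round(s_6, k_6) = 0x1EF2
s_8 = Round(s_7, k_7) = 0xDBE4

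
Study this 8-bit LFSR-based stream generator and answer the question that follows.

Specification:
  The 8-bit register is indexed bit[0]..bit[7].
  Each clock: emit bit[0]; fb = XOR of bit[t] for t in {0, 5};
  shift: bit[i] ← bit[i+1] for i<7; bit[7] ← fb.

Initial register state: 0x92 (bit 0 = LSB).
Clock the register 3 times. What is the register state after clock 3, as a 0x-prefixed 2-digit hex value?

0xD2

reg_0 = 0x92
clock 1: out=0, reg = 0x49
clock 2: out=1, reg = 0xA4
clock 3: out=0, reg = 0xD2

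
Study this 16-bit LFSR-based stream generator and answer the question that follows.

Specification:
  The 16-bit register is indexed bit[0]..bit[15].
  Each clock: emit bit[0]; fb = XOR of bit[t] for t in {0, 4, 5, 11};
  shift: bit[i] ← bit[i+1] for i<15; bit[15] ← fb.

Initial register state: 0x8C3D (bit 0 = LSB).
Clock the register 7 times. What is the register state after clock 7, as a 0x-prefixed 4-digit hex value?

0x9D18

reg_0 = 0x8C3D
clock 1: out=1, reg = 0x461E
clock 2: out=0, reg = 0xA30F
clock 3: out=1, reg = 0xD187
clock 4: out=1, reg = 0xE8C3
clock 5: out=1, reg = 0x7461
clock 6: out=1, reg = 0x3A30
clock 7: out=0, reg = 0x9D18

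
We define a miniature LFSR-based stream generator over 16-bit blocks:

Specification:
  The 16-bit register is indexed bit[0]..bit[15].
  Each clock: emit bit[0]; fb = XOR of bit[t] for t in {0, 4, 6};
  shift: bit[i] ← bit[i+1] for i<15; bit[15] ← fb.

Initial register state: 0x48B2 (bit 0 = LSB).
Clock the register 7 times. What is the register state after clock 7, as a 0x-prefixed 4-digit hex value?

0x3691

reg_0 = 0x48B2
clock 1: out=0, reg = 0xA459
clock 2: out=1, reg = 0xD22C
clock 3: out=0, reg = 0x6916
clock 4: out=0, reg = 0xB48B
clock 5: out=1, reg = 0xDA45
clock 6: out=1, reg = 0x6D22
clock 7: out=0, reg = 0x3691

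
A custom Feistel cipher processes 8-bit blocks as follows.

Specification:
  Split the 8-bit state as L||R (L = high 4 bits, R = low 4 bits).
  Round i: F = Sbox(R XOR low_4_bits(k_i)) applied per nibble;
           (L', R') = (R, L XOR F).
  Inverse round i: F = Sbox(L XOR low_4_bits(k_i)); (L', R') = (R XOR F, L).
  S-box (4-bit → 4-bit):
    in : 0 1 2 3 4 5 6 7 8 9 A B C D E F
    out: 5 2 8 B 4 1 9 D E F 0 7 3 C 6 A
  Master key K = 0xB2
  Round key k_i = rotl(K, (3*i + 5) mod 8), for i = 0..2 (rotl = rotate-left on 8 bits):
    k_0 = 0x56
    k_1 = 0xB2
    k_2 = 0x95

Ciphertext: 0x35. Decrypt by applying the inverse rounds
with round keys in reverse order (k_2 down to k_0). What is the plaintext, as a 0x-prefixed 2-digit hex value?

0x75

s_0 = ciphertext = 0x35
s_1 = InvRound(s_0, k_2) = 0xC3
s_2 = InvRound(s_1, k_1) = 0x5C
s_3 = InvRound(s_2, k_0) = 0x75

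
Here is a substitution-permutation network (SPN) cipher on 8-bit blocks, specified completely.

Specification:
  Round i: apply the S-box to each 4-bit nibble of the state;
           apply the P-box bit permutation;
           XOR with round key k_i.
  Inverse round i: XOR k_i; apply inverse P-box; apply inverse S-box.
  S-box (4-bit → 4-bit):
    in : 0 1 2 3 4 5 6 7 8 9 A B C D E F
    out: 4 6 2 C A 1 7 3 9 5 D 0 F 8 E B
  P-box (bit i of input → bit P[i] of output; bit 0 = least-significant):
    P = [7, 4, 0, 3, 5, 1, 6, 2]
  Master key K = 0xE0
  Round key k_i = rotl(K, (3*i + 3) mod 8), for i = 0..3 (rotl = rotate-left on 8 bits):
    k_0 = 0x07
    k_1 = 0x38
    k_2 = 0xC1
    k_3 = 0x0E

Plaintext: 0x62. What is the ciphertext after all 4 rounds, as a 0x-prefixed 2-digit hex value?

s_0 = plaintext = 0x62
s_1 = Round(s_0, k_0) = 0x75
s_2 = Round(s_1, k_1) = 0x9A
s_3 = Round(s_2, k_2) = 0x28
s_4 = Round(s_3, k_3) = 0x84

0x84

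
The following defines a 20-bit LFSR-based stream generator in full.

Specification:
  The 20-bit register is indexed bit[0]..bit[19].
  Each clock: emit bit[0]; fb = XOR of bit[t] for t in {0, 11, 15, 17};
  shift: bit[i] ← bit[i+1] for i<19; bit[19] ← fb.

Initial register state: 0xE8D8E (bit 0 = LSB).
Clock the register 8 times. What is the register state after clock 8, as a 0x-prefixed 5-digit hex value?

reg_0 = 0xE8D8E
clock 1: out=0, reg = 0xF46C7
clock 2: out=1, reg = 0x7A363
clock 3: out=1, reg = 0xBD1B1
clock 4: out=1, reg = 0xDE8D8
clock 5: out=0, reg = 0x6F46C
clock 6: out=0, reg = 0x37A36
clock 7: out=0, reg = 0x1BD1B
clock 8: out=1, reg = 0x8DE8D

0x8DE8D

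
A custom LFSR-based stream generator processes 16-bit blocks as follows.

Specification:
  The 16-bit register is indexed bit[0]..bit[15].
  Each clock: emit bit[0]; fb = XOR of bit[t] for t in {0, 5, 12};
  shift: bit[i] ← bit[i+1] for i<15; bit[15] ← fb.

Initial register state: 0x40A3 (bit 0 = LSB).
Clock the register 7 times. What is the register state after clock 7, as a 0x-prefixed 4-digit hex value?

0x0481

reg_0 = 0x40A3
clock 1: out=1, reg = 0x2051
clock 2: out=1, reg = 0x9028
clock 3: out=0, reg = 0x4814
clock 4: out=0, reg = 0x240A
clock 5: out=0, reg = 0x1205
clock 6: out=1, reg = 0x0902
clock 7: out=0, reg = 0x0481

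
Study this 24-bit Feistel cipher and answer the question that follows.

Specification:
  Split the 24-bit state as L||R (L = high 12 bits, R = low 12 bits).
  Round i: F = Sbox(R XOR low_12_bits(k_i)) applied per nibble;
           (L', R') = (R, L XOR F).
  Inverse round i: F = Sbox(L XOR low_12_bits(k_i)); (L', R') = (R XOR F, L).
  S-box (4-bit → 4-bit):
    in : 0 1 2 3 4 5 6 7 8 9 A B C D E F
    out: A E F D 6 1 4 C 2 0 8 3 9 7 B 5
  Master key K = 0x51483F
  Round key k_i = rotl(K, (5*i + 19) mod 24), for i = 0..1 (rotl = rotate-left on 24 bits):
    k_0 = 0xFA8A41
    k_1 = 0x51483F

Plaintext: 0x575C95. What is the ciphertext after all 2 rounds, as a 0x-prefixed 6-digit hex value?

s_0 = plaintext = 0x575C95
s_1 = Round(s_0, k_0) = 0xC95103
s_2 = Round(s_1, k_1) = 0x103C4C

0x103C4C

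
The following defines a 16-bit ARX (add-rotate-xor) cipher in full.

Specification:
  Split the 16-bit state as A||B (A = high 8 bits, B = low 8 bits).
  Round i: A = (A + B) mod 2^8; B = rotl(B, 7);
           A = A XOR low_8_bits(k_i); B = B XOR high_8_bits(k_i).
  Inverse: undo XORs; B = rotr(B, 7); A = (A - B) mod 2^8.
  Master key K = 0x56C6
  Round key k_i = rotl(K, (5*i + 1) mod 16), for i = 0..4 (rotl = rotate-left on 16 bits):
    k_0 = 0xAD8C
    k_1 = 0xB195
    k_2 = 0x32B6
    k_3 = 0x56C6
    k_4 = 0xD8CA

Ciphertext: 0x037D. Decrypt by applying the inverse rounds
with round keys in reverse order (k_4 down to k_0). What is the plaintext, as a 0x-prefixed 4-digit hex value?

s_0 = ciphertext = 0x037D
s_1 = InvRound(s_0, k_4) = 0x7E4B
s_2 = InvRound(s_1, k_3) = 0x7E3A
s_3 = InvRound(s_2, k_2) = 0xB810
s_4 = InvRound(s_3, k_1) = 0xEA43
s_5 = InvRound(s_4, k_0) = 0x89DD

0x89DD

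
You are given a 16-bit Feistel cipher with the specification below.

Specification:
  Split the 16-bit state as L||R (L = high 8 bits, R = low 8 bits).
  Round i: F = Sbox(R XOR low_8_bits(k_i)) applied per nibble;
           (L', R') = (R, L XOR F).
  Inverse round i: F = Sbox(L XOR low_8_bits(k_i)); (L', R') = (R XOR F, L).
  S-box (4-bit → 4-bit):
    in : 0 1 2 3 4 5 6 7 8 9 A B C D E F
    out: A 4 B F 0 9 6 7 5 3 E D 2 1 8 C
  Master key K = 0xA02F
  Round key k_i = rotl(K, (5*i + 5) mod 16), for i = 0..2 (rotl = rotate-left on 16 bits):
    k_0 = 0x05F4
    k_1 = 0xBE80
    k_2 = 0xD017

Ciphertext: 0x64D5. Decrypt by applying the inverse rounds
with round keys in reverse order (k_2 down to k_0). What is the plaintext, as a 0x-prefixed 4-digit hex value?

0x12DA

s_0 = ciphertext = 0x64D5
s_1 = InvRound(s_0, k_2) = 0xAA64
s_2 = InvRound(s_1, k_1) = 0xDAAA
s_3 = InvRound(s_2, k_0) = 0x12DA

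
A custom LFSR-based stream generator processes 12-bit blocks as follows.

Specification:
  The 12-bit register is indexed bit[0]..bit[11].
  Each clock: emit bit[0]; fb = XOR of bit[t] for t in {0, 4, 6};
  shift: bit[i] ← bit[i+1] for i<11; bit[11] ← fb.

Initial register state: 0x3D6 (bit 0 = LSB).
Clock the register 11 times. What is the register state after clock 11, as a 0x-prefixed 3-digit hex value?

reg_0 = 0x3D6
clock 1: out=0, reg = 0x1EB
clock 2: out=1, reg = 0x0F5
clock 3: out=1, reg = 0x87A
clock 4: out=0, reg = 0x43D
clock 5: out=1, reg = 0x21E
clock 6: out=0, reg = 0x90F
clock 7: out=1, reg = 0xC87
clock 8: out=1, reg = 0xE43
clock 9: out=1, reg = 0x721
clock 10: out=1, reg = 0xB90
clock 11: out=0, reg = 0xDC8

0xDC8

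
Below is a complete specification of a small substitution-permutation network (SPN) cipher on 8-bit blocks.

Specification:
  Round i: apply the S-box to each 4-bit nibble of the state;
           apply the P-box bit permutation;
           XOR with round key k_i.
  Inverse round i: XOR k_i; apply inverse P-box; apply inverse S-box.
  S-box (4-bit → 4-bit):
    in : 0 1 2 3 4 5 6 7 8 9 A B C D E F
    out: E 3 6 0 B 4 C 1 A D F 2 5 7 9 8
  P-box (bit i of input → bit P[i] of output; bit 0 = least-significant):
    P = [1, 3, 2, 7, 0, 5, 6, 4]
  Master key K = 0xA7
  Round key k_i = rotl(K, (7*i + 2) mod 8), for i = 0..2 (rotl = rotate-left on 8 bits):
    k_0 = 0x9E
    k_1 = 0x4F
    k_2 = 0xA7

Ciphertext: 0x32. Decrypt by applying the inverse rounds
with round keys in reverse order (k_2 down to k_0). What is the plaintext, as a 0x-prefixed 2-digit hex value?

s_0 = ciphertext = 0x32
s_1 = InvRound(s_0, k_2) = 0xE6
s_2 = InvRound(s_1, k_1) = 0x18
s_3 = InvRound(s_2, k_0) = 0x39

0x39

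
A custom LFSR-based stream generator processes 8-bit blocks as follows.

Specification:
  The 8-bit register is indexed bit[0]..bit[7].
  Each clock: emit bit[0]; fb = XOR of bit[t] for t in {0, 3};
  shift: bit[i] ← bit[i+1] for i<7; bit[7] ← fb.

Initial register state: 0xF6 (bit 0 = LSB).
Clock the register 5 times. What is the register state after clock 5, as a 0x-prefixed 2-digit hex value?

0x47

reg_0 = 0xF6
clock 1: out=0, reg = 0x7B
clock 2: out=1, reg = 0x3D
clock 3: out=1, reg = 0x1E
clock 4: out=0, reg = 0x8F
clock 5: out=1, reg = 0x47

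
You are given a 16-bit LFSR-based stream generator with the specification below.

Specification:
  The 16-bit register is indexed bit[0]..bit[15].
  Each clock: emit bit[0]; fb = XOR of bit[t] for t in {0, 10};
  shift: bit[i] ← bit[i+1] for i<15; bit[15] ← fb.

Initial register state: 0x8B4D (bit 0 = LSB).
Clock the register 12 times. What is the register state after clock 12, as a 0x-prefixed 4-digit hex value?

reg_0 = 0x8B4D
clock 1: out=1, reg = 0xC5A6
clock 2: out=0, reg = 0xE2D3
clock 3: out=1, reg = 0xF169
clock 4: out=1, reg = 0xF8B4
clock 5: out=0, reg = 0x7C5A
clock 6: out=0, reg = 0xBE2D
clock 7: out=1, reg = 0x5F16
clock 8: out=0, reg = 0xAF8B
clock 9: out=1, reg = 0x57C5
clock 10: out=1, reg = 0x2BE2
clock 11: out=0, reg = 0x15F1
clock 12: out=1, reg = 0x0AF8

0x0AF8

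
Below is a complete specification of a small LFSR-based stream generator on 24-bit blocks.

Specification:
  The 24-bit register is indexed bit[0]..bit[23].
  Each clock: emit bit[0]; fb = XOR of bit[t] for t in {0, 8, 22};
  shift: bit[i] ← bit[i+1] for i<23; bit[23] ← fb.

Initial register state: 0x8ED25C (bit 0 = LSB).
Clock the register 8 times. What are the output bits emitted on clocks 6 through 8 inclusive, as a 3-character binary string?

010

reg_0 = 0x8ED25C
clock 1: out=0, reg = 0x47692E
clock 2: out=0, reg = 0x23B497
clock 3: out=1, reg = 0x91DA4B
clock 4: out=1, reg = 0xC8ED25
clock 5: out=1, reg = 0xE47692
clock 6: out=0, reg = 0xF23B49
clock 7: out=1, reg = 0xF91DA4
clock 8: out=0, reg = 0x7C8ED2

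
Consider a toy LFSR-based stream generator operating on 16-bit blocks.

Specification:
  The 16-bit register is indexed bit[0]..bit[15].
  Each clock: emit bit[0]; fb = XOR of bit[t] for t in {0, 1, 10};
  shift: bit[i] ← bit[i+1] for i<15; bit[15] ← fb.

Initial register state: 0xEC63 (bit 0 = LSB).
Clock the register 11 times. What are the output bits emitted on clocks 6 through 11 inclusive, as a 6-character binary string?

110001

reg_0 = 0xEC63
clock 1: out=1, reg = 0xF631
clock 2: out=1, reg = 0x7B18
clock 3: out=0, reg = 0x3D8C
clock 4: out=0, reg = 0x9EC6
clock 5: out=0, reg = 0x4F63
clock 6: out=1, reg = 0xA7B1
clock 7: out=1, reg = 0x53D8
clock 8: out=0, reg = 0x29EC
clock 9: out=0, reg = 0x14F6
clock 10: out=0, reg = 0x0A7B
clock 11: out=1, reg = 0x053D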